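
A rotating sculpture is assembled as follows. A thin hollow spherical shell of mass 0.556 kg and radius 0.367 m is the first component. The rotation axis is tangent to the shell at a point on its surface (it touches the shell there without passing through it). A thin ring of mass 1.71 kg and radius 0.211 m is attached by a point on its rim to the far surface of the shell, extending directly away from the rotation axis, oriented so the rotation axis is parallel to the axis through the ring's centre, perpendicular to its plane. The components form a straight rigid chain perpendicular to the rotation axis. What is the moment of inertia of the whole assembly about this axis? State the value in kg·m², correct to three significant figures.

Spherical shell: I_cm = (2/3)MR² = (2/3)(0.556)(0.367)² = 0.049925 kg·m²; centre at d = 0.367 m, so the parallel axis theorem gives I = 0.049925 + (0.556)(0.367)² = 0.12481 kg·m².
Thin ring: I_cm = MR² = (1.71)(0.211)² = 0.076131 kg·m²; centre at d = 0.367 + 0.367 + 0.211 = 0.945 m, so the parallel axis theorem gives I = 0.076131 + (1.71)(0.945)² = 1.6032 kg·m².
Total I = 0.12481 + 1.6032 = 1.728 kg·m².

1.73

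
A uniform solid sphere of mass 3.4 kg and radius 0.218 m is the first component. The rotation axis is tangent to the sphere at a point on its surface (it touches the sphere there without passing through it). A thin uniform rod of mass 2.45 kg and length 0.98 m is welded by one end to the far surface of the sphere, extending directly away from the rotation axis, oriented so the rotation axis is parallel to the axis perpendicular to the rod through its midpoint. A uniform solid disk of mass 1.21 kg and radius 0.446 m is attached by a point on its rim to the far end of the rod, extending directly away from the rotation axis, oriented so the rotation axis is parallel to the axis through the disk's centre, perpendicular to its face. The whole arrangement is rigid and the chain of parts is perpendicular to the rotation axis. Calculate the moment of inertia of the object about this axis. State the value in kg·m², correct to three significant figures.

6.84

Solid sphere: I_cm = (2/5)MR² = (2/5)(3.4)(0.218)² = 0.064633 kg·m²; centre at d = 0.218 m, so I = I_cm + Md² gives I = 0.064633 + (3.4)(0.218)² = 0.22621 kg·m².
Thin rod: I_cm = (1/12)ML² = (1/12)(2.45)(0.98)² = 0.19608 kg·m²; centre at d = 0.218 + 0.218 + 0.49 = 0.926 m, so I = I_cm + Md² gives I = 0.19608 + (2.45)(0.926)² = 2.2969 kg·m².
Solid disk: I_cm = (1/2)MR² = (1/2)(1.21)(0.446)² = 0.12034 kg·m²; centre at d = 0.218 + 0.218 + 0.49 + 0.49 + 0.446 = 1.862 m, so I = I_cm + Md² gives I = 0.12034 + (1.21)(1.862)² = 4.3155 kg·m².
Total I = 0.22621 + 2.2969 + 4.3155 = 6.8386 kg·m².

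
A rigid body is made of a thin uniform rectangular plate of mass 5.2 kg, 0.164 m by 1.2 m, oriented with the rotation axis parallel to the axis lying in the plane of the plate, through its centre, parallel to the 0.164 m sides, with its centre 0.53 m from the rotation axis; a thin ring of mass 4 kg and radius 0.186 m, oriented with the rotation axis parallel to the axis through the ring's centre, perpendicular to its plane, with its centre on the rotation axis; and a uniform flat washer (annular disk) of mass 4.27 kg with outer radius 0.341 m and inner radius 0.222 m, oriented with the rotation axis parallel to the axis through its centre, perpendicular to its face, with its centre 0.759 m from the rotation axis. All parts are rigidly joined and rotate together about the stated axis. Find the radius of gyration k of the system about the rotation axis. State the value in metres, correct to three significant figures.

0.611

Rectangular plate: I_cm = (1/12)Mb² = (1/12)(5.2)(1.2)² = 0.624 kg·m²; centre at d = 0.53 m, so I = I_cm + Md² gives I = 0.624 + (5.2)(0.53)² = 2.0847 kg·m².
Thin ring: I_cm = MR² = (4)(0.186)² = 0.13838 kg·m²; axis through the centre, so I = 0.13838 kg·m².
Annular disk: I_cm = (1/2)M(R²+r²) = (1/2)(4.27)[(0.341)² + (0.222)²] = 0.35348 kg·m²; centre at d = 0.759 m, so I = I_cm + Md² gives I = 0.35348 + (4.27)(0.759)² = 2.8133 kg·m².
Total I = 5.0364 kg·m²; total mass M = 13.47 kg.
k = √(I/M) = √(5.0364/13.47) = 0.61147 m.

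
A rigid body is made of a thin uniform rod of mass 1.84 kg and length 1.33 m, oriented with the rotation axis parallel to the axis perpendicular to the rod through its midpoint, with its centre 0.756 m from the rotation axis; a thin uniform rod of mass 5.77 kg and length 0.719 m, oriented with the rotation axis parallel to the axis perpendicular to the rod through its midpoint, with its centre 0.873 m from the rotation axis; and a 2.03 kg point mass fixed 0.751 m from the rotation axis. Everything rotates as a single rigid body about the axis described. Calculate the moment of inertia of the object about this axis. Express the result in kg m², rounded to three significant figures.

Thin rod: I_cm = (1/12)ML² = (1/12)(1.84)(1.33)² = 0.27123 kg m²; centre at d = 0.756 m, so the parallel axis theorem gives I = 0.27123 + (1.84)(0.756)² = 1.3229 kg m².
Thin rod: I_cm = (1/12)ML² = (1/12)(5.77)(0.719)² = 0.24857 kg m²; centre at d = 0.873 m, so the parallel axis theorem gives I = 0.24857 + (5.77)(0.873)² = 4.6461 kg m².
Point mass: I_cm = 0; centre at d = 0.751 m, so the parallel axis theorem gives I = 0 + (2.03)(0.751)² = 1.1449 kg m².
Total I = 1.3229 + 4.6461 + 1.1449 = 7.1138 kg m².

7.11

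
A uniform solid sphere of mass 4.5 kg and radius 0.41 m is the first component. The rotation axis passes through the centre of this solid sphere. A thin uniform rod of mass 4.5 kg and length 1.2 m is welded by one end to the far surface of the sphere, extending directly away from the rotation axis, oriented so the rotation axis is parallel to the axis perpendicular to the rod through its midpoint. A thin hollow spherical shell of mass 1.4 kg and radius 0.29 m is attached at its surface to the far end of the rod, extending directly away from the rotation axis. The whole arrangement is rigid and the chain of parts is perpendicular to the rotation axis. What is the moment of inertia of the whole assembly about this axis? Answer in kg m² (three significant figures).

10.6

Solid sphere: I_cm = (2/5)MR² = (2/5)(4.5)(0.41)² = 0.30258 kg m²; axis through the centre, so I = 0.30258 kg m².
Thin rod: I_cm = (1/12)ML² = (1/12)(4.5)(1.2)² = 0.54 kg m²; centre at d = 0.41 + 0.6 = 1.01 m, so the parallel axis theorem gives I = 0.54 + (4.5)(1.01)² = 5.1304 kg m².
Spherical shell: I_cm = (2/3)MR² = (2/3)(1.4)(0.29)² = 0.078493 kg m²; centre at d = 0.41 + 0.6 + 0.6 + 0.29 = 1.9 m, so the parallel axis theorem gives I = 0.078493 + (1.4)(1.9)² = 5.1325 kg m².
Total I = 0.30258 + 5.1304 + 5.1325 = 10.566 kg m².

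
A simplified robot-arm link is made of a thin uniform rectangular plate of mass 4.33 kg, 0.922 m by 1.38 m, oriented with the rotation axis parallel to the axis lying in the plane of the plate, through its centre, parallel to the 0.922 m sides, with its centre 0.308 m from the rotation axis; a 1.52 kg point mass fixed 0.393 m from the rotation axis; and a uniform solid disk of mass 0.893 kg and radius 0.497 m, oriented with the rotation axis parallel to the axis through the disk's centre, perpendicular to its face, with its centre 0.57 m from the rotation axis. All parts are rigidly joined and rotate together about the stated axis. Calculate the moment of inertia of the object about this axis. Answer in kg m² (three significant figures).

Rectangular plate: I_cm = (1/12)Mb² = (1/12)(4.33)(1.38)² = 0.68717 kg m²; centre at d = 0.308 m, so the parallel axis theorem gives I = 0.68717 + (4.33)(0.308)² = 1.0979 kg m².
Point mass: I_cm = 0; centre at d = 0.393 m, so the parallel axis theorem gives I = 0 + (1.52)(0.393)² = 0.23476 kg m².
Solid disk: I_cm = (1/2)MR² = (1/2)(0.893)(0.497)² = 0.11029 kg m²; centre at d = 0.57 m, so the parallel axis theorem gives I = 0.11029 + (0.893)(0.57)² = 0.40043 kg m².
Total I = 1.0979 + 0.23476 + 0.40043 = 1.7331 kg m².

1.73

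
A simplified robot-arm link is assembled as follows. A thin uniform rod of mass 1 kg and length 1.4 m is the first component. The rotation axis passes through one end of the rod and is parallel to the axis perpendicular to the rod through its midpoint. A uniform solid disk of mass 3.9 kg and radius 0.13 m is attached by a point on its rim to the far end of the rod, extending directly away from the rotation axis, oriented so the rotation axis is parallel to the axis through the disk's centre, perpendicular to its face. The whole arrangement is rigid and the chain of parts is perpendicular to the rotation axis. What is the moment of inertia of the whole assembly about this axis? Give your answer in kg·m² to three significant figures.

9.82

Thin rod: I_cm = (1/12)ML² = (1/12)(1)(1.4)² = 0.16333 kg·m²; centre at d = 0.7 m, so the parallel axis theorem gives I = 0.16333 + (1)(0.7)² = 0.65333 kg·m².
Solid disk: I_cm = (1/2)MR² = (1/2)(3.9)(0.13)² = 0.032955 kg·m²; centre at d = 0.7 + 0.7 + 0.13 = 1.53 m, so the parallel axis theorem gives I = 0.032955 + (3.9)(1.53)² = 9.1625 kg·m².
Total I = 0.65333 + 9.1625 = 9.8158 kg·m².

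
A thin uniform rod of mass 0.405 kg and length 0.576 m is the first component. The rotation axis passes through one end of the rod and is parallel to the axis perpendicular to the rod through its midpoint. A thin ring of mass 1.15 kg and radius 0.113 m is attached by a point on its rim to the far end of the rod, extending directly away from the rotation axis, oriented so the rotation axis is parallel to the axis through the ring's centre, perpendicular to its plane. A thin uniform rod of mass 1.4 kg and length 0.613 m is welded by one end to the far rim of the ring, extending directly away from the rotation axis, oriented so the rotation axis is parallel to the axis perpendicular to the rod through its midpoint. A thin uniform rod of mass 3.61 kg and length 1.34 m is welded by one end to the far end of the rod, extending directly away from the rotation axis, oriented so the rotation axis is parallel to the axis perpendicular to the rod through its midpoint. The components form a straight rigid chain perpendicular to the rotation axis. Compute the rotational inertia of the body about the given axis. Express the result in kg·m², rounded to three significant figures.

Thin rod: I_cm = (1/12)ML² = (1/12)(0.405)(0.576)² = 0.011197 kg·m²; centre at d = 0.288 m, so I = I_cm + Md² gives I = 0.011197 + (0.405)(0.288)² = 0.04479 kg·m².
Thin ring: I_cm = MR² = (1.15)(0.113)² = 0.014684 kg·m²; centre at d = 0.288 + 0.288 + 0.113 = 0.689 m, so I = I_cm + Md² gives I = 0.014684 + (1.15)(0.689)² = 0.56061 kg·m².
Thin rod: I_cm = (1/12)ML² = (1/12)(1.4)(0.613)² = 0.04384 kg·m²; centre at d = 0.288 + 0.288 + 0.113 + 0.113 + 0.3065 = 1.1085 m, so I = I_cm + Md² gives I = 0.04384 + (1.4)(1.1085)² = 1.7641 kg·m².
Thin rod: I_cm = (1/12)ML² = (1/12)(3.61)(1.34)² = 0.54018 kg·m²; centre at d = 0.288 + 0.288 + 0.113 + 0.113 + 0.3065 + 0.3065 + 0.67 = 2.085 m, so I = I_cm + Md² gives I = 0.54018 + (3.61)(2.085)² = 16.234 kg·m².
Total I = 0.04479 + 0.56061 + 1.7641 + 16.234 = 18.603 kg·m².

18.6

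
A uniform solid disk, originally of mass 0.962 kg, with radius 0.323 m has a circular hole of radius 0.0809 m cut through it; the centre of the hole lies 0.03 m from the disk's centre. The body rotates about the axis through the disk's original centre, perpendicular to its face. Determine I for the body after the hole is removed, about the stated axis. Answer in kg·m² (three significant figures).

0.0499

Unpierced body about its centre: I₀ = (1/2)MR² = (1/2)(0.962)(0.323)² = 0.050182 kg·m².
The removed disk has mass m = M·(r/R)² = (0.962)(0.0809/0.323)² = 0.060349 kg (same uniform areal density).
Its moment of inertia about the rotation axis (parallel-axis theorem): I_hole = (1/2)mr² + md² = (1/2)(0.060349)(0.0809)² + (0.060349)(0.03)² = 0.0002518 kg·m².
Treating the hole as negative mass, I = I₀ − I_hole = 0.050182 − 0.0002518 = 0.04993 kg·m².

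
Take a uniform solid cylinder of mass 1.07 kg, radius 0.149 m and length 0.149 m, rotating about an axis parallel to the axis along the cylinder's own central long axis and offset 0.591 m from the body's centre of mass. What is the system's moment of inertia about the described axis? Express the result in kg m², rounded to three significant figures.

0.386

I_cm = (1/2)MR² = (1/2)(1.07)(0.149)² = 0.011878 kg m²; centre at d = 0.591 m, so I = I_cm + Md² gives I = 0.011878 + (1.07)(0.591)² = 0.38561 kg m².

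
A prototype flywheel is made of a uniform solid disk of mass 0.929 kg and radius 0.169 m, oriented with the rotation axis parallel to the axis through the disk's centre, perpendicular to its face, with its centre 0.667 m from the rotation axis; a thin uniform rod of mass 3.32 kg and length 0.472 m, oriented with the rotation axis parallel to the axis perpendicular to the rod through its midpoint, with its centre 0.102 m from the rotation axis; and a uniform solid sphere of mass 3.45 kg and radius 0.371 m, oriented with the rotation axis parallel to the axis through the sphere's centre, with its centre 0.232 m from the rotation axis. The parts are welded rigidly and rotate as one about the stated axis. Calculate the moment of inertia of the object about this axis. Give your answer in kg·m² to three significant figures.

0.898

Solid disk: I_cm = (1/2)MR² = (1/2)(0.929)(0.169)² = 0.013267 kg·m²; centre at d = 0.667 m, so the parallel axis theorem gives I = 0.013267 + (0.929)(0.667)² = 0.42657 kg·m².
Thin rod: I_cm = (1/12)ML² = (1/12)(3.32)(0.472)² = 0.061637 kg·m²; centre at d = 0.102 m, so the parallel axis theorem gives I = 0.061637 + (3.32)(0.102)² = 0.096178 kg·m².
Solid sphere: I_cm = (2/5)MR² = (2/5)(3.45)(0.371)² = 0.18994 kg·m²; centre at d = 0.232 m, so the parallel axis theorem gives I = 0.18994 + (3.45)(0.232)² = 0.37564 kg·m².
Total I = 0.42657 + 0.096178 + 0.37564 = 0.89838 kg·m².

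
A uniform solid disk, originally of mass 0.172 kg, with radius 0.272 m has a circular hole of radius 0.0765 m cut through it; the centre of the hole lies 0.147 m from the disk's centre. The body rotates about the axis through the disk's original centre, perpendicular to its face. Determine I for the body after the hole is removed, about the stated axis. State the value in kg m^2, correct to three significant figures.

Unpierced body about its centre: I₀ = (1/2)MR² = (1/2)(0.172)(0.272)² = 0.0063626 kg m^2.
The removed disk has mass m = M·(r/R)² = (0.172)(0.0765/0.272)² = 0.013605 kg (same uniform areal density).
Its moment of inertia about the rotation axis (parallel-axis theorem): I_hole = (1/2)mr² + md² = (1/2)(0.013605)(0.0765)² + (0.013605)(0.147)² = 0.00033381 kg m^2.
Treating the hole as negative mass, I = I₀ − I_hole = 0.0063626 − 0.00033381 = 0.0060288 kg m^2.

0.00603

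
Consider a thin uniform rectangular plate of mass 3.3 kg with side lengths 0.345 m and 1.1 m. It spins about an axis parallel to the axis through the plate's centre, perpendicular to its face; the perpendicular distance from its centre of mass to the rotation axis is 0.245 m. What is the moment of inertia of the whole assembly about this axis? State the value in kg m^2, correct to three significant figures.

I_cm = (1/12)M(a²+b²) = (1/12)(3.3)[(0.345)² + (1.1)²] = 0.36548 kg m^2; centre at d = 0.245 m, so the parallel axis theorem gives I = 0.36548 + (3.3)(0.245)² = 0.56356 kg m^2.

0.564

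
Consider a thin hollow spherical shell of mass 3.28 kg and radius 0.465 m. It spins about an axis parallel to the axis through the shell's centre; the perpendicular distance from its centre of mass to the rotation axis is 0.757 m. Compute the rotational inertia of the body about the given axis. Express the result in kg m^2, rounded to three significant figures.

I_cm = (2/3)MR² = (2/3)(3.28)(0.465)² = 0.47281 kg m^2; centre at d = 0.757 m, so the parallel axis theorem gives I = 0.47281 + (3.28)(0.757)² = 2.3524 kg m^2.

2.35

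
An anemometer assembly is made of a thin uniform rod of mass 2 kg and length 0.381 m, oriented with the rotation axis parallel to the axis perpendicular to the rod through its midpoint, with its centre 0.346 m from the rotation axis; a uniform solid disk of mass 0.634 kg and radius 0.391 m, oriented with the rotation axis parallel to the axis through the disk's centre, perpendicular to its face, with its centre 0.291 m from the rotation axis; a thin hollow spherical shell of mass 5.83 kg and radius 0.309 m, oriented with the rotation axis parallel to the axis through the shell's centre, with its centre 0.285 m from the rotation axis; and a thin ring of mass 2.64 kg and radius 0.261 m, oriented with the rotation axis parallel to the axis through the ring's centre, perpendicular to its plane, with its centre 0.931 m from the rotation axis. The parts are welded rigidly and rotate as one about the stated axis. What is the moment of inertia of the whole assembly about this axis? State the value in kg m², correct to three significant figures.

3.68

Thin rod: I_cm = (1/12)ML² = (1/12)(2)(0.381)² = 0.024193 kg m²; centre at d = 0.346 m, so I = I_cm + Md² gives I = 0.024193 + (2)(0.346)² = 0.26363 kg m².
Solid disk: I_cm = (1/2)MR² = (1/2)(0.634)(0.391)² = 0.048463 kg m²; centre at d = 0.291 m, so I = I_cm + Md² gives I = 0.048463 + (0.634)(0.291)² = 0.10215 kg m².
Spherical shell: I_cm = (2/3)MR² = (2/3)(5.83)(0.309)² = 0.3711 kg m²; centre at d = 0.285 m, so I = I_cm + Md² gives I = 0.3711 + (5.83)(0.285)² = 0.84464 kg m².
Thin ring: I_cm = MR² = (2.64)(0.261)² = 0.17984 kg m²; centre at d = 0.931 m, so I = I_cm + Md² gives I = 0.17984 + (2.64)(0.931)² = 2.4681 kg m².
Total I = 0.26363 + 0.10215 + 0.84464 + 2.4681 = 3.6785 kg m².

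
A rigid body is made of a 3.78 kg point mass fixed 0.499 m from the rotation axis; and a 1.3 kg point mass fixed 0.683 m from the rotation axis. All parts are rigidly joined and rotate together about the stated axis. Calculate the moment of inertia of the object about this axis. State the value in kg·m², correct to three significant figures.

1.55

Point mass: I_cm = 0; centre at d = 0.499 m, so the parallel axis theorem gives I = 0 + (3.78)(0.499)² = 0.94122 kg·m².
Point mass: I_cm = 0; centre at d = 0.683 m, so the parallel axis theorem gives I = 0 + (1.3)(0.683)² = 0.60644 kg·m².
Total I = 0.94122 + 0.60644 = 1.5477 kg·m².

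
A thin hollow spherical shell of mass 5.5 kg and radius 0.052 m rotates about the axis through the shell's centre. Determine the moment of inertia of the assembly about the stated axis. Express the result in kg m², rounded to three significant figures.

I_cm = (2/3)MR² = (2/3)(5.5)(0.052)² = 0.0099147 kg m²; axis through the centre, so I = 0.0099147 kg m².

0.00991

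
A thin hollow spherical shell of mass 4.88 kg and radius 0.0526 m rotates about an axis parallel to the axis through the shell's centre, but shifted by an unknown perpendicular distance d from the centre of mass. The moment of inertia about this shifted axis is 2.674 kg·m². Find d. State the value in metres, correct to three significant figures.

0.739

About the centre-of-mass axis, I_cm = (2/3)MR² = (2/3)(4.88)(0.0526)² = 0.0090012 kg·m².
Parallel axis theorem: I = I_cm + Md², so Md² = 2.674 − 0.0090012 = 2.665 kg·m².
d = √(2.665 / 4.88) = 0.73899 m.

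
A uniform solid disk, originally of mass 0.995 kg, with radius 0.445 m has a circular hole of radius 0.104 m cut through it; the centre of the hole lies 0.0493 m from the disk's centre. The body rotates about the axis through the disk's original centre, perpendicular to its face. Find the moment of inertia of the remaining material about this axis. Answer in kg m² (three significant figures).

0.0981

Unpierced body about its centre: I₀ = (1/2)MR² = (1/2)(0.995)(0.445)² = 0.098517 kg m².
The removed disk has mass m = M·(r/R)² = (0.995)(0.104/0.445)² = 0.054346 kg (same uniform areal density).
Its moment of inertia about the rotation axis (parallel-axis theorem): I_hole = (1/2)mr² + md² = (1/2)(0.054346)(0.104)² + (0.054346)(0.0493)² = 0.00042599 kg m².
Treating the hole as negative mass, I = I₀ − I_hole = 0.098517 − 0.00042599 = 0.098091 kg m².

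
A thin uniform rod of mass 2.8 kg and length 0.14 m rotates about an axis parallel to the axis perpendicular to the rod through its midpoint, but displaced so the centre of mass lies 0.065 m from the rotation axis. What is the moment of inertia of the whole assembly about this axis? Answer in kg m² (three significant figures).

0.0164

I_cm = (1/12)ML² = (1/12)(2.8)(0.14)² = 0.0045733 kg m²; centre at d = 0.065 m, so I = I_cm + Md² gives I = 0.0045733 + (2.8)(0.065)² = 0.016403 kg m².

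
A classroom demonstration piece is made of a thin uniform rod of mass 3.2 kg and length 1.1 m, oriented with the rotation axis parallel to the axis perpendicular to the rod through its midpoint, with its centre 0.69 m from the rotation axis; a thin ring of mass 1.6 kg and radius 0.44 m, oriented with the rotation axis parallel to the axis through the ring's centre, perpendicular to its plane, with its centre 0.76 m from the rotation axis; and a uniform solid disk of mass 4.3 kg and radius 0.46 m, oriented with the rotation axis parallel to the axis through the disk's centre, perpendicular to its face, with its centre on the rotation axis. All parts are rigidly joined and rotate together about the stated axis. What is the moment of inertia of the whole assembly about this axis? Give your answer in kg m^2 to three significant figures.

Thin rod: I_cm = (1/12)ML² = (1/12)(3.2)(1.1)² = 0.32267 kg m^2; centre at d = 0.69 m, so the parallel axis theorem gives I = 0.32267 + (3.2)(0.69)² = 1.8462 kg m^2.
Thin ring: I_cm = MR² = (1.6)(0.44)² = 0.30976 kg m^2; centre at d = 0.76 m, so the parallel axis theorem gives I = 0.30976 + (1.6)(0.76)² = 1.2339 kg m^2.
Solid disk: I_cm = (1/2)MR² = (1/2)(4.3)(0.46)² = 0.45494 kg m^2; axis through the centre, so I = 0.45494 kg m^2.
Total I = 1.8462 + 1.2339 + 0.45494 = 3.535 kg m^2.

3.54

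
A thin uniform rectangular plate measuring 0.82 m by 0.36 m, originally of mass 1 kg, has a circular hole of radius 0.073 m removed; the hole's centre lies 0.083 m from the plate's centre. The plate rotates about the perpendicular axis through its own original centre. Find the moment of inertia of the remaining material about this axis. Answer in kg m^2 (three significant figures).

0.0663

Unpierced body about its centre: I₀ = (1/12)M(a²+b²) = (1/12)(1)[(0.82)² + (0.36)²] = 0.066833 kg m^2.
The removed disk has mass m = M·πr²/(ab) = (1)·π(0.073)²/(0.82·0.36) = 0.056713 kg (same uniform areal density).
Its moment of inertia about the rotation axis (parallel-axis theorem): I_hole = (1/2)mr² + md² = (1/2)(0.056713)(0.073)² + (0.056713)(0.083)² = 0.0005418 kg m^2.
Treating the hole as negative mass, I = I₀ − I_hole = 0.066833 − 0.0005418 = 0.066292 kg m^2.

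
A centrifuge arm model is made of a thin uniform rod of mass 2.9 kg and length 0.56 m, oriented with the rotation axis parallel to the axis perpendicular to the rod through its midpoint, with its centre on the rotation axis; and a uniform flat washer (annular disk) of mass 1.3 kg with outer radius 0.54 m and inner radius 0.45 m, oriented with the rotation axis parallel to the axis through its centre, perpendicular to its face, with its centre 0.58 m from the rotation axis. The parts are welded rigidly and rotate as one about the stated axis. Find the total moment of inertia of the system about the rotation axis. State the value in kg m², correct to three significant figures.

Thin rod: I_cm = (1/12)ML² = (1/12)(2.9)(0.56)² = 0.075787 kg m²; axis through the centre, so I = 0.075787 kg m².
Annular disk: I_cm = (1/2)M(R²+r²) = (1/2)(1.3)[(0.54)² + (0.45)²] = 0.32117 kg m²; centre at d = 0.58 m, so the parallel axis theorem gives I = 0.32117 + (1.3)(0.58)² = 0.75849 kg m².
Total I = 0.075787 + 0.75849 = 0.83427 kg m².

0.834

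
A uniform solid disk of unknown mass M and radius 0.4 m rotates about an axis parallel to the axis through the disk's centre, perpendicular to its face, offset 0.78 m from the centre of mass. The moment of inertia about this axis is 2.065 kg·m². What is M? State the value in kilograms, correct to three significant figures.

I = I_cm + Md² = (1/2)MR² + Md² = M·[0.5·(0.4)² + (0.78)²] = M·0.6884.
So M = 2.065 / 0.6884 = 2.9997 kg.

3.00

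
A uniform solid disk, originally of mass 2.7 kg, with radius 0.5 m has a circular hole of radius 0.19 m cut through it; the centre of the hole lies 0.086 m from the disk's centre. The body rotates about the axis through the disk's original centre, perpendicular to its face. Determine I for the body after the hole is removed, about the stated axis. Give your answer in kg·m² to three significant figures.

Unpierced body about its centre: I₀ = (1/2)MR² = (1/2)(2.7)(0.5)² = 0.3375 kg·m².
The removed disk has mass m = M·(r/R)² = (2.7)(0.19/0.5)² = 0.38988 kg (same uniform areal density).
Its moment of inertia about the rotation axis (parallel-axis theorem): I_hole = (1/2)mr² + md² = (1/2)(0.38988)(0.19)² + (0.38988)(0.086)² = 0.0099209 kg·m².
Treating the hole as negative mass, I = I₀ − I_hole = 0.3375 − 0.0099209 = 0.32758 kg·m².

0.328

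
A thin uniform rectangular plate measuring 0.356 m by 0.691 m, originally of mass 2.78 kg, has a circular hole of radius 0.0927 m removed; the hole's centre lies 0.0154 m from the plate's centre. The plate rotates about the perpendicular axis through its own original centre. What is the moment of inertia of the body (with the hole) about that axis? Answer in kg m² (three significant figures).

0.139

Unpierced body about its centre: I₀ = (1/12)M(a²+b²) = (1/12)(2.78)[(0.356)² + (0.691)²] = 0.13998 kg m².
The removed disk has mass m = M·πr²/(ab) = (2.78)·π(0.0927)²/(0.356·0.691) = 0.30509 kg (same uniform areal density).
Its moment of inertia about the rotation axis (parallel-axis theorem): I_hole = (1/2)mr² + md² = (1/2)(0.30509)(0.0927)² + (0.30509)(0.0154)² = 0.0013832 kg m².
Treating the hole as negative mass, I = I₀ − I_hole = 0.13998 − 0.0013832 = 0.13859 kg m².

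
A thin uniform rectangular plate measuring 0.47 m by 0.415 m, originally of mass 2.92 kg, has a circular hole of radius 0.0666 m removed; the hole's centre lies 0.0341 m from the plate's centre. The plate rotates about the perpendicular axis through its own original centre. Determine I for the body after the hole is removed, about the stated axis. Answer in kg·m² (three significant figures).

0.0950

Unpierced body about its centre: I₀ = (1/12)M(a²+b²) = (1/12)(2.92)[(0.47)² + (0.415)²] = 0.09566 kg·m².
The removed disk has mass m = M·πr²/(ab) = (2.92)·π(0.0666)²/(0.47·0.415) = 0.20861 kg (same uniform areal density).
Its moment of inertia about the rotation axis (parallel-axis theorem): I_hole = (1/2)mr² + md² = (1/2)(0.20861)(0.0666)² + (0.20861)(0.0341)² = 0.00070523 kg·m².
Treating the hole as negative mass, I = I₀ − I_hole = 0.09566 − 0.00070523 = 0.094955 kg·m².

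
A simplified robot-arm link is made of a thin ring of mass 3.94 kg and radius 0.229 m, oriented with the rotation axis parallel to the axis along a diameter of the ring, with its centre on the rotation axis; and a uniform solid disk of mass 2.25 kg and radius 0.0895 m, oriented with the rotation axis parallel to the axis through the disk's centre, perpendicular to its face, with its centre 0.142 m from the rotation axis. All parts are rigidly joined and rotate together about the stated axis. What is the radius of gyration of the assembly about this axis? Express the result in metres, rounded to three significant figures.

0.160

Thin ring: I_cm = (1/2)MR² = (1/2)(3.94)(0.229)² = 0.10331 kg m^2; axis through the centre, so I = 0.10331 kg m^2.
Solid disk: I_cm = (1/2)MR² = (1/2)(2.25)(0.0895)² = 0.0090115 kg m^2; centre at d = 0.142 m, so I = I_cm + Md² gives I = 0.0090115 + (2.25)(0.142)² = 0.054381 kg m^2.
Total I = 0.15769 kg m^2; total mass M = 6.19 kg.
k = √(I/M) = √(0.15769/6.19) = 0.15961 m.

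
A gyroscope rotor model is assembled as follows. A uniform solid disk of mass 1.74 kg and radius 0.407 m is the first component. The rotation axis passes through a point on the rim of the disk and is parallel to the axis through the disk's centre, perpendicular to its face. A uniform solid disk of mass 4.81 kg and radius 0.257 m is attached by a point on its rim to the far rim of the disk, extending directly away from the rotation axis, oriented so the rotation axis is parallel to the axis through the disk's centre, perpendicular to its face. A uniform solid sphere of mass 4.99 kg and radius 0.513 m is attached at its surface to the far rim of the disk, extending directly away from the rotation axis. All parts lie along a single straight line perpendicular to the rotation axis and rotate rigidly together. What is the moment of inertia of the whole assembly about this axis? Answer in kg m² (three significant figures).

23.5

Solid disk: I_cm = (1/2)MR² = (1/2)(1.74)(0.407)² = 0.14411 kg m²; centre at d = 0.407 m, so the parallel axis theorem gives I = 0.14411 + (1.74)(0.407)² = 0.43234 kg m².
Solid disk: I_cm = (1/2)MR² = (1/2)(4.81)(0.257)² = 0.15885 kg m²; centre at d = 0.407 + 0.407 + 0.257 = 1.071 m, so the parallel axis theorem gives I = 0.15885 + (4.81)(1.071)² = 5.6761 kg m².
Solid sphere: I_cm = (2/5)MR² = (2/5)(4.99)(0.513)² = 0.52529 kg m²; centre at d = 0.407 + 0.407 + 0.257 + 0.257 + 0.513 = 1.841 m, so the parallel axis theorem gives I = 0.52529 + (4.99)(1.841)² = 17.438 kg m².
Total I = 0.43234 + 5.6761 + 17.438 = 23.546 kg m².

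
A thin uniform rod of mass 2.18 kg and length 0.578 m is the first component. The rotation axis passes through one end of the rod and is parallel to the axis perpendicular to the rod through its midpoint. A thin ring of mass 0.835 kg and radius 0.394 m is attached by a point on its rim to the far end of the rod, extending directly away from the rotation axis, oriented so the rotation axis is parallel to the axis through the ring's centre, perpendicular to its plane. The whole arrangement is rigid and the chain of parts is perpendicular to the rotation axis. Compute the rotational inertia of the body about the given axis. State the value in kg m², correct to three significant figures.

Thin rod: I_cm = (1/12)ML² = (1/12)(2.18)(0.578)² = 0.060692 kg m²; centre at d = 0.289 m, so the parallel axis theorem gives I = 0.060692 + (2.18)(0.289)² = 0.24277 kg m².
Thin ring: I_cm = MR² = (0.835)(0.394)² = 0.12962 kg m²; centre at d = 0.289 + 0.289 + 0.394 = 0.972 m, so the parallel axis theorem gives I = 0.12962 + (0.835)(0.972)² = 0.91852 kg m².
Total I = 0.24277 + 0.91852 = 1.1613 kg m².

1.16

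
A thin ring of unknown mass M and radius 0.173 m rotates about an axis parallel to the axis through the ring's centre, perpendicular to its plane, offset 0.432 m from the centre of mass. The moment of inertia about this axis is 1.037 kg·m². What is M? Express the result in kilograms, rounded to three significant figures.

I = I_cm + Md² = MR² + Md² = M·[1·(0.173)² + (0.432)²] = M·0.21655.
So M = 1.037 / 0.21655 = 4.7887 kg.

4.79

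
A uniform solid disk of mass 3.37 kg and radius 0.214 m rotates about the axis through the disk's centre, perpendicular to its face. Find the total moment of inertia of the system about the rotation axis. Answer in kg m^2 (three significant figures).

I_cm = (1/2)MR² = (1/2)(3.37)(0.214)² = 0.077166 kg m^2; axis through the centre, so I = 0.077166 kg m^2.

0.0772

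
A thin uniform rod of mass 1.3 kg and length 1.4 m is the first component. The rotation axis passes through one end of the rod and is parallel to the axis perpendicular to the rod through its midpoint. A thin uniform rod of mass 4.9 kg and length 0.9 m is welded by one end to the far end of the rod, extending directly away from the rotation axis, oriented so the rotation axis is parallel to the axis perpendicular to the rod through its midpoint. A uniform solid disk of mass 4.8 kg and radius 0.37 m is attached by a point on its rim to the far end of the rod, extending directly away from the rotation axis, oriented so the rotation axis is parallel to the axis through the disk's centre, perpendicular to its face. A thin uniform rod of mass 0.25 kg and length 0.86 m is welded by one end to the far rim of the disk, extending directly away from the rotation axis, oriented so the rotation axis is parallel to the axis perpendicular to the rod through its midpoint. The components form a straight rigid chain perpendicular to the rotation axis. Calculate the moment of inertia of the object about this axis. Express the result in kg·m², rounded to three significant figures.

55.5

Thin rod: I_cm = (1/12)ML² = (1/12)(1.3)(1.4)² = 0.21233 kg·m²; centre at d = 0.7 m, so I = I_cm + Md² gives I = 0.21233 + (1.3)(0.7)² = 0.84933 kg·m².
Thin rod: I_cm = (1/12)ML² = (1/12)(4.9)(0.9)² = 0.33075 kg·m²; centre at d = 0.7 + 0.7 + 0.45 = 1.85 m, so I = I_cm + Md² gives I = 0.33075 + (4.9)(1.85)² = 17.101 kg·m².
Solid disk: I_cm = (1/2)MR² = (1/2)(4.8)(0.37)² = 0.32856 kg·m²; centre at d = 0.7 + 0.7 + 0.45 + 0.45 + 0.37 = 2.67 m, so I = I_cm + Md² gives I = 0.32856 + (4.8)(2.67)² = 34.547 kg·m².
Thin rod: I_cm = (1/12)ML² = (1/12)(0.25)(0.86)² = 0.015408 kg·m²; centre at d = 0.7 + 0.7 + 0.45 + 0.45 + 0.37 + 0.37 + 0.43 = 3.47 m, so I = I_cm + Md² gives I = 0.015408 + (0.25)(3.47)² = 3.0256 kg·m².
Total I = 0.84933 + 17.101 + 34.547 + 3.0256 = 55.523 kg·m².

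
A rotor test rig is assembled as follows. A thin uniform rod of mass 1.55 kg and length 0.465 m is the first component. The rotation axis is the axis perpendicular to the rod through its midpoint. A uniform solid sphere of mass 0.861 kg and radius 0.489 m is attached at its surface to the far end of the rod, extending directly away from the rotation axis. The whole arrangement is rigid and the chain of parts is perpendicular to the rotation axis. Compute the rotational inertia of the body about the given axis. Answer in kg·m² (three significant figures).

0.558

Thin rod: I_cm = (1/12)ML² = (1/12)(1.55)(0.465)² = 0.027929 kg·m²; axis through the centre, so I = 0.027929 kg·m².
Solid sphere: I_cm = (2/5)MR² = (2/5)(0.861)(0.489)² = 0.082353 kg·m²; centre at d = 0.2325 + 0.489 = 0.7215 m, so I = I_cm + Md² gives I = 0.082353 + (0.861)(0.7215)² = 0.53056 kg·m².
Total I = 0.027929 + 0.53056 = 0.55849 kg·m².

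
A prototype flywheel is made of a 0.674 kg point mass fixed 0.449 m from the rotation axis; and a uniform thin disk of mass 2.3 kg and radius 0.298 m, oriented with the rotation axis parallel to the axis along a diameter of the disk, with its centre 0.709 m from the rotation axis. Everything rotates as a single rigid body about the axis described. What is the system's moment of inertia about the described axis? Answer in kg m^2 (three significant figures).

Point mass: I_cm = 0; centre at d = 0.449 m, so the parallel axis theorem gives I = 0 + (0.674)(0.449)² = 0.13588 kg m^2.
Thin disk: I_cm = (1/4)MR² = (1/4)(2.3)(0.298)² = 0.051062 kg m^2; centre at d = 0.709 m, so the parallel axis theorem gives I = 0.051062 + (2.3)(0.709)² = 1.2072 kg m^2.
Total I = 0.13588 + 1.2072 = 1.3431 kg m^2.

1.34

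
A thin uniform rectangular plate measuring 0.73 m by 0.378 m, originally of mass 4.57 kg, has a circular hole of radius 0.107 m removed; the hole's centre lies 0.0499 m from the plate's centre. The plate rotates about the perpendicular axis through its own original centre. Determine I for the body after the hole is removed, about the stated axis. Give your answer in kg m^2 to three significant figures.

Unpierced body about its centre: I₀ = (1/12)M(a²+b²) = (1/12)(4.57)[(0.73)² + (0.378)²] = 0.25736 kg m^2.
The removed disk has mass m = M·πr²/(ab) = (4.57)·π(0.107)²/(0.73·0.378) = 0.59569 kg (same uniform areal density).
Its moment of inertia about the rotation axis (parallel-axis theorem): I_hole = (1/2)mr² + md² = (1/2)(0.59569)(0.107)² + (0.59569)(0.0499)² = 0.0048933 kg m^2.
Treating the hole as negative mass, I = I₀ − I_hole = 0.25736 − 0.0048933 = 0.25247 kg m^2.

0.252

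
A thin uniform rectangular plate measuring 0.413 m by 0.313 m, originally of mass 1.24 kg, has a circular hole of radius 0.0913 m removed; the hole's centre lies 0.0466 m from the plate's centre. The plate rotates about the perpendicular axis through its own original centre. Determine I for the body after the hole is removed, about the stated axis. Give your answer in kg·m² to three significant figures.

Unpierced body about its centre: I₀ = (1/12)M(a²+b²) = (1/12)(1.24)[(0.413)² + (0.313)²] = 0.027749 kg·m².
The removed disk has mass m = M·πr²/(ab) = (1.24)·π(0.0913)²/(0.413·0.313) = 0.2512 kg (same uniform areal density).
Its moment of inertia about the rotation axis (parallel-axis theorem): I_hole = (1/2)mr² + md² = (1/2)(0.2512)(0.0913)² + (0.2512)(0.0466)² = 0.0015925 kg·m².
Treating the hole as negative mass, I = I₀ − I_hole = 0.027749 − 0.0015925 = 0.026156 kg·m².

0.0262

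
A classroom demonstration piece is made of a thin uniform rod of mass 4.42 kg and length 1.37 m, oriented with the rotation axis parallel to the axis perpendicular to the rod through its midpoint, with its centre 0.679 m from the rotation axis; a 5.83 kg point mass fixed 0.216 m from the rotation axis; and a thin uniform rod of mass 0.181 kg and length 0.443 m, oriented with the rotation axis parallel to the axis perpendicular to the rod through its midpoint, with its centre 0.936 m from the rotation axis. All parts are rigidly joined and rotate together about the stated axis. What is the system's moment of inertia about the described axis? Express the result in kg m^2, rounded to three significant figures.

3.16

Thin rod: I_cm = (1/12)ML² = (1/12)(4.42)(1.37)² = 0.69132 kg m^2; centre at d = 0.679 m, so the parallel axis theorem gives I = 0.69132 + (4.42)(0.679)² = 2.7291 kg m^2.
Point mass: I_cm = 0; centre at d = 0.216 m, so the parallel axis theorem gives I = 0 + (5.83)(0.216)² = 0.272 kg m^2.
Thin rod: I_cm = (1/12)ML² = (1/12)(0.181)(0.443)² = 0.0029601 kg m^2; centre at d = 0.936 m, so the parallel axis theorem gives I = 0.0029601 + (0.181)(0.936)² = 0.16153 kg m^2.
Total I = 2.7291 + 0.272 + 0.16153 = 3.1627 kg m^2.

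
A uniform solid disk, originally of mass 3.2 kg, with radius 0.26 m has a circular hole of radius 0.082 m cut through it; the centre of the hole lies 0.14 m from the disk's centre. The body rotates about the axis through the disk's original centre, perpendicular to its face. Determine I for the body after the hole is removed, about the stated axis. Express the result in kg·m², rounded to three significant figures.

0.101

Unpierced body about its centre: I₀ = (1/2)MR² = (1/2)(3.2)(0.26)² = 0.10816 kg·m².
The removed disk has mass m = M·(r/R)² = (3.2)(0.082/0.26)² = 0.3183 kg (same uniform areal density).
Its moment of inertia about the rotation axis (parallel-axis theorem): I_hole = (1/2)mr² + md² = (1/2)(0.3183)(0.082)² + (0.3183)(0.14)² = 0.0073087 kg·m².
Treating the hole as negative mass, I = I₀ − I_hole = 0.10816 − 0.0073087 = 0.10085 kg·m².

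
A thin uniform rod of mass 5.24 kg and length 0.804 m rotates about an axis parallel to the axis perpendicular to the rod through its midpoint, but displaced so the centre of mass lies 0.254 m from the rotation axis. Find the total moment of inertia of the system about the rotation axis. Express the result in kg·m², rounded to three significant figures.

0.620

I_cm = (1/12)ML² = (1/12)(5.24)(0.804)² = 0.28227 kg·m²; centre at d = 0.254 m, so the parallel axis theorem gives I = 0.28227 + (5.24)(0.254)² = 0.62033 kg·m².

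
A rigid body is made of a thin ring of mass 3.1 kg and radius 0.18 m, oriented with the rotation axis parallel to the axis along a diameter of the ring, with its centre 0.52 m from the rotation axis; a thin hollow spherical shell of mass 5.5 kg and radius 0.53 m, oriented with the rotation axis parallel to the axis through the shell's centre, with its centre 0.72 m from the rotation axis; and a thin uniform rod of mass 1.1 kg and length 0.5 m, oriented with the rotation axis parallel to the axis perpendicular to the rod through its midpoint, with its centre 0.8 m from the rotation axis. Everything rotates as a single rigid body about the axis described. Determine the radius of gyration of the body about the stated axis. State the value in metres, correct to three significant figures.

Thin ring: I_cm = (1/2)MR² = (1/2)(3.1)(0.18)² = 0.05022 kg m^2; centre at d = 0.52 m, so I = I_cm + Md² gives I = 0.05022 + (3.1)(0.52)² = 0.88846 kg m^2.
Spherical shell: I_cm = (2/3)MR² = (2/3)(5.5)(0.53)² = 1.03 kg m^2; centre at d = 0.72 m, so I = I_cm + Md² gives I = 1.03 + (5.5)(0.72)² = 3.8812 kg m^2.
Thin rod: I_cm = (1/12)ML² = (1/12)(1.1)(0.5)² = 0.022917 kg m^2; centre at d = 0.8 m, so I = I_cm + Md² gives I = 0.022917 + (1.1)(0.8)² = 0.72692 kg m^2.
Total I = 5.4965 kg m^2; total mass M = 9.7 kg.
k = √(I/M) = √(5.4965/9.7) = 0.75276 m.

0.753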